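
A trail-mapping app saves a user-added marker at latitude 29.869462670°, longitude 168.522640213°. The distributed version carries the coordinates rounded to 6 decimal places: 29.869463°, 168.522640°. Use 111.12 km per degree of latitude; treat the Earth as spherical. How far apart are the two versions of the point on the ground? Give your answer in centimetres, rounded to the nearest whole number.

4 centimetres

The latitude changed by -0.000000330° and the longitude by +0.000000213°.
North–south shift: -0.000000330 × 111120 = -0.0366696 m.
East–west at this latitude: 0.000000213° × 111120 × cos 29.8695° ≈ 0.000000213 × 96359.1 = 0.0205245 m.
Hypotenuse of the two orthogonal shifts: √(0.0366696² + 0.0205245²) = 0.0420228 m.
That is 0.0420228 m = 4.2023 cm.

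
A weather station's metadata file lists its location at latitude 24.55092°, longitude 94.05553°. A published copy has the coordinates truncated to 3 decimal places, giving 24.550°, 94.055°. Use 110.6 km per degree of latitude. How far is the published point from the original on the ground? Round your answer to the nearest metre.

115 metres

Δlat = 24.55092 − 24.550 = +0.00092°; Δlon = 94.05553 − 94.055 = +0.00053°.
N–S: 0.00092° × 110600 m/° = 101.752 m.
East–west at this latitude: 0.00053° × 110600 × cos 24.55° ≈ 0.00053 × 100602 = 53.3189 m.
Combined displacement = (101.752² + 53.3189²)^½ ≈ 114.875 m.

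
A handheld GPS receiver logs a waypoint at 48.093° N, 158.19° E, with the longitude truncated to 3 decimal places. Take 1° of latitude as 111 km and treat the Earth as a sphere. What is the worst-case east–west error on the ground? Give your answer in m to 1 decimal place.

74.1 m

Truncating at 3 decimal places can drop up to a full unit in the last place, so the longitude may be off by as much as 0.001°.
Parallels shrink by cos φ, so at 48.093° a degree of longitude is 111000 × 0.6679 ≈ 74139.5 m.
Maximum E–W displacement: 0.001 × 74139.5 = 74.1395 m.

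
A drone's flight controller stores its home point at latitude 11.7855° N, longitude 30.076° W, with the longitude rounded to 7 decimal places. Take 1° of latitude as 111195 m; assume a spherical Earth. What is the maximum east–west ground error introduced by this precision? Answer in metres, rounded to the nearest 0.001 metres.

0.005 metres

Rounding to 7 decimal places leaves the longitude within ±5e-08° of the true value.
Parallels shrink by cos φ, so at 11.7855° a degree of longitude is 111195 × 0.9789 ≈ 108851 m.
So at most 5e-08° × 108851 ≈ 0.00544255 m east–west.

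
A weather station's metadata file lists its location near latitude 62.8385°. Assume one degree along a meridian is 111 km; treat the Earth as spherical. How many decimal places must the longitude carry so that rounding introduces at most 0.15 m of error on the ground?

6 decimal places

At 62.8385° one degree of longitude covers 111000 × cos 62.8385° ≈ 111000 × 0.4565 ≈ 50671.5 m.
With N decimal places the half-ulp bound is 0.5·10⁻ᴺ°, or 0.5·10⁻ᴺ × 50671.5 m on the ground.
Setting 25335.8 × 10⁻ᴺ ≤ 0.15 gives 10ᴺ ≥ 1.689e+05, i.e. N ≥ 5.23.
N = 5 would give 0.253 m (too coarse); N = 6 gives 0.0253 m ≤ 0.15 m.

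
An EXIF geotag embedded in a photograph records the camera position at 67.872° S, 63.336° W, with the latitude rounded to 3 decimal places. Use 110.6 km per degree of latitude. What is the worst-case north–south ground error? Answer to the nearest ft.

Rounding to 3 decimal places leaves the latitude within ±0.0005° of the true value.
North–south distance: 0.0005° × 110600 m/° = 55.3 m.
Converting: 55.3 m × 3.2808 ft/m ≈ 181.43 ft.

181 ft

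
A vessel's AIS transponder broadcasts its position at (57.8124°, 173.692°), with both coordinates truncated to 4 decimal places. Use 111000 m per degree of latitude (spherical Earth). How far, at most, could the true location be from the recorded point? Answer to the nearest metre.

13 metres

Truncating at 4 decimal places can drop up to a full unit in the last place, so each coordinate may be off by as much as 0.0001°.
Latitude error → 0.0001 × 111000 = 11.1 m along the meridian.
E–W at 57.8124°: 0.0001° × 111000 × cos 57.8124° = 0.0001 × 111000 × 0.5327 ≈ 5.91289 m.
Worst case both components are at the extreme and orthogonal: √(11.1² + 5.91289²) ≈ 12.5767 m.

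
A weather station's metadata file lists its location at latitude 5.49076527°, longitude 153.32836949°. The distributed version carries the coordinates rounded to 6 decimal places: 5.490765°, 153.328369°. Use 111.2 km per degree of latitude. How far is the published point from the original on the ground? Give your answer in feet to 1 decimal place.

The latitude changed by +0.00000027° and the longitude by +0.00000049°.
North–south shift: 0.00000027 × 111200 = 0.030024 m.
East–west at this latitude: 0.00000049° × 111200 × cos 5.49076° ≈ 0.00000049 × 110690 = 0.054238 m.
Hypotenuse of the two orthogonal shifts: √(0.030024² + 0.054238²) = 0.0619935 m.
Converting: 0.0619935 m × 3.2808 ft/m ≈ 0.20339 ft.

0.2 feet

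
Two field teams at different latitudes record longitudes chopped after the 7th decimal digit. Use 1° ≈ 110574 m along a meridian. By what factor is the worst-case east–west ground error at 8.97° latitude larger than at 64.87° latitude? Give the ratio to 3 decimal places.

2.326

Truncating at 7 decimal places can drop up to a full unit in the last place, so the longitude may be off by as much as 1e-07°.
At 8.97°: 1e-07° × 110574 × cos 8.97° = 1e-07 × 110574 × 0.9878 ≈ 0.010922 m.
Error at 64.87° = 1e-07° × 110574 × cos 64.87° ≈ 0.011057 × 0.4247 = 0.0046958 m.
The ratio reduces to cos 8.97° / cos 64.87° = 0.9878/0.4247 ≈ 2.3260.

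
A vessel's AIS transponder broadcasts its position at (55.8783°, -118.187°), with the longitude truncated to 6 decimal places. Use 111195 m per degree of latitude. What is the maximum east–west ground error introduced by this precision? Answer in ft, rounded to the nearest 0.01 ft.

0.20 ft

Truncating at 6 decimal places can drop up to a full unit in the last place, so the longitude may be off by as much as 1e-06°.
One degree of longitude at 55.8783° is 111195 × cos 55.8783° ≈ 111195 × 0.5610 = 62375.1 m.
East–west error: 1e-06° × 62375.1 m/° ≈ 0.0623751 m.
Converting: 0.0623751 m × 3.2808 ft/m ≈ 0.20464 ft.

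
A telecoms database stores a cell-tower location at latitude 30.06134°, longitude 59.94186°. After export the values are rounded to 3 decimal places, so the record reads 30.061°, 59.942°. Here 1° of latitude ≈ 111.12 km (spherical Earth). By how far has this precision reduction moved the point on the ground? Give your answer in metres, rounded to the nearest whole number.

40 metres

The latitude changed by +0.00034° and the longitude by -0.00014°.
North–south shift: 0.00034 × 111120 = 37.7808 m.
E–W at 30.061°: -0.00014° × 111120 × cos 30.061° = -0.00014 × 111120 × 0.8655 ≈ -13.4643 m.
Combined displacement = (37.7808² + 13.4643²)^½ ≈ 40.1083 m.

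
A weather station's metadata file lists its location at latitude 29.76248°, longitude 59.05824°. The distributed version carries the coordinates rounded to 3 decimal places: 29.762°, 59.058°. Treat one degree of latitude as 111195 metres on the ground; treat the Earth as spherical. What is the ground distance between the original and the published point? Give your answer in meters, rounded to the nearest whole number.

The latitude changed by +0.00048° and the longitude by +0.00024°.
N–S: 0.00048° × 111195 m/° = 53.3736 m.
East–west at this latitude: 0.00024° × 111195 × cos 29.762° ≈ 0.00024 × 96527.8 = 23.1667 m.
Hypotenuse of the two orthogonal shifts: √(53.3736² + 23.1667²) = 58.1845 m.

58 meters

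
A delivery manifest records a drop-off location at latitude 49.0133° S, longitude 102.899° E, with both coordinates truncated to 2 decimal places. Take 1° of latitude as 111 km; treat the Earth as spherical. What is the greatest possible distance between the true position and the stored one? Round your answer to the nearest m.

1327 m

Truncating at 2 decimal places can drop up to a full unit in the last place, so each coordinate may be off by as much as 0.01°.
N–S: 0.01° × 111000 m/° = 1110 m.
East–west component at 49.0133°: 0.01° × 111000 × cos 49.0133° ≈ 0.01 × 72803.1 ≈ 728.031 m.
The two errors are perpendicular, so the maximum displacement is √(1110² + 728.031²) ≈ 1327.45 m.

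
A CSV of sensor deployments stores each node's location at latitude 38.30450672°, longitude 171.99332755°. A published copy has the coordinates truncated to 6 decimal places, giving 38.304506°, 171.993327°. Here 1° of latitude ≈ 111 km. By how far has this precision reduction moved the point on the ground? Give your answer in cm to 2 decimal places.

The latitude changed by +0.00000072° and the longitude by +0.00000055°.
N–S: 0.00000072° × 111000 m/° = 0.07992 m.
East–west at this latitude: 0.00000055° × 111000 × cos 38.3045° ≈ 0.00000055 × 87104.8 = 0.0479076 m.
Hypotenuse of the two orthogonal shifts: √(0.07992² + 0.0479076²) = 0.0931791 m.
That is 0.0931791 m = 9.3179 cm.

9.32 cm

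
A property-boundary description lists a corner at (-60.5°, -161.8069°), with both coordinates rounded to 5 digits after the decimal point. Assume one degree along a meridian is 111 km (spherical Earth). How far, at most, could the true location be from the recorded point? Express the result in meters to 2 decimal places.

Rounding to 5 decimal places leaves each coordinate within ±5e-06° of the true value.
N–S: 5e-06° × 111000 m/° = 0.555 m.
East–west component at 60.5°: 5e-06° × 111000 × cos 60.5° ≈ 5e-06 × 54659 ≈ 0.273295 m.
The two errors are perpendicular, so the maximum displacement is √(0.555² + 0.273295²) ≈ 0.61864 m.

0.62 meters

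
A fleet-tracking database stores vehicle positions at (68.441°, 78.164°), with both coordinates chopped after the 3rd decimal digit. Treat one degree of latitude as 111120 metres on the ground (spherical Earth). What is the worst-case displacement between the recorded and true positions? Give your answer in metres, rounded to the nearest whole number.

Truncating at 3 decimal places can drop up to a full unit in the last place, so each coordinate may be off by as much as 0.001°.
N–S: 0.001° × 111120 m/° = 111.12 m.
E–W at 68.441°: 0.001° × 111120 × cos 68.441° = 0.001 × 111120 × 0.3675 ≈ 40.8321 m.
Worst case both components are at the extreme and orthogonal: √(111.12² + 40.8321²) ≈ 118.385 m.

118 metres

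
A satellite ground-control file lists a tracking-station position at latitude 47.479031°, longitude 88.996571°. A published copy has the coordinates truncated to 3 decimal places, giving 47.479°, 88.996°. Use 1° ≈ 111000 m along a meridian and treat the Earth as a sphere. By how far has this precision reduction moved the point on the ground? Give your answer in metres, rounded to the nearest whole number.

Δlat = 47.479031 − 47.479 = +0.000031°; Δlon = 88.996571 − 88.996 = +0.000571°.
North–south shift: 0.000031 × 111000 = 3.441 m.
E–W at 47.479°: 0.000571° × 111000 × cos 47.479° = 0.000571 × 111000 × 0.6759 ≈ 42.8367 m.
Combined displacement = (3.441² + 42.8367²)^½ ≈ 42.9747 m.

43 metres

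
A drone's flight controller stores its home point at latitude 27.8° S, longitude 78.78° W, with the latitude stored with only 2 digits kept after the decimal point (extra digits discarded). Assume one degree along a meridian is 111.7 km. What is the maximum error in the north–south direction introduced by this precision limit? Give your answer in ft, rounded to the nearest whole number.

3665 ft

Truncating at 2 decimal places can drop up to a full unit in the last place, so the latitude may be off by as much as 0.01°.
North–south distance: 0.01° × 111700 m/° = 1117 m.
Converting: 1117 m × 3.2808 ft/m ≈ 3664.7 ft.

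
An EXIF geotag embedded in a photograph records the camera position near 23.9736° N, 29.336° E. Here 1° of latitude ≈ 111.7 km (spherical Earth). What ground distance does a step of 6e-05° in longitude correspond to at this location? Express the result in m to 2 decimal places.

At 23.9736° a degree of longitude is 111700 × cos 23.9736° ≈ 102064 m, so 6e-05° corresponds to 6.12384 m.

6.12 m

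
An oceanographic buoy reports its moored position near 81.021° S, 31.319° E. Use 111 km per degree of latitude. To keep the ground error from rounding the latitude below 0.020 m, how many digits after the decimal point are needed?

One degree of latitude covers 111000 m.
N decimal places → at most half a unit in the last place, 0.5 × 10⁻ᴺ° = 111000/2 × 10⁻ᴺ m.
Setting 55500 × 10⁻ᴺ ≤ 0.020 gives 10ᴺ ≥ 2.775e+06, i.e. N ≥ 6.44.
N = 6 would give 0.0555 m (too coarse); N = 7 gives 0.00555 m ≤ 0.020 m.

7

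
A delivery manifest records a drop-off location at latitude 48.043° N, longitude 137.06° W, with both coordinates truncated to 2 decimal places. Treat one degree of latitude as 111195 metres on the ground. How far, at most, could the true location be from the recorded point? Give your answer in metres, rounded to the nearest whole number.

1338 metres

Truncating at 2 decimal places can drop up to a full unit in the last place, so each coordinate may be off by as much as 0.01°.
Latitude error → 0.01 × 111195 = 1111.95 m along the meridian.
Longitude error → 0.01 × 111195 × cos 48.043° = 0.01 × 111195 × 0.6686 ≈ 743.419 m.
Combining orthogonally: (1111.95² + 743.419²)^½ ≈ 1337.57 m.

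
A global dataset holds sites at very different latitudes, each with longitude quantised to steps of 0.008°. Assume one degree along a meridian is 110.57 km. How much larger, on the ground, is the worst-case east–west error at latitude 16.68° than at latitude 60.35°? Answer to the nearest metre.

With a 0.008° grid the true value lies within half a step, ±0.008°/2 = ±0.004°, of the stored one.
Error at 16.68° = 0.004° × 110570 × cos 16.68° ≈ 442.28 × 0.9579 = 423.67 m.
At 60.35°: 0.004° × 110570 × cos 60.35° = 0.004 × 110570 × 0.4947 ≈ 218.8 m.
Difference: 423.67 − 218.8 = 204.87 m.

205 metres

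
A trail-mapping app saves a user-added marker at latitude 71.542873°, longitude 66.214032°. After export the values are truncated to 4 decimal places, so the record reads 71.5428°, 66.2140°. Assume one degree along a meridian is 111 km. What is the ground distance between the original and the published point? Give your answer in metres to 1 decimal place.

8.2 metres

The latitude changed by +0.000073° and the longitude by +0.000032°.
N–S: 0.000073° × 111000 m/° = 8.103 m.
E–W at 71.5428°: 0.000032° × 111000 × cos 71.5428° = 0.000032 × 111000 × 0.3166 ≈ 1.12455 m.
Combined displacement = (8.103² + 1.12455²)^½ ≈ 8.18066 m.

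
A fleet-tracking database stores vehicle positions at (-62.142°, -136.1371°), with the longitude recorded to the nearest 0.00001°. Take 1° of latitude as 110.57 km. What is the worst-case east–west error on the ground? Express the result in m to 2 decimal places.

0.26 m

Rounding to 5 decimal places leaves the longitude within ±5e-06° of the true value.
Parallels shrink by cos φ, so at 62.142° a degree of longitude is 110570 × 0.4673 ≈ 51667.4 m.
So at most 5e-06° × 51667.4 ≈ 0.258337 m east–west.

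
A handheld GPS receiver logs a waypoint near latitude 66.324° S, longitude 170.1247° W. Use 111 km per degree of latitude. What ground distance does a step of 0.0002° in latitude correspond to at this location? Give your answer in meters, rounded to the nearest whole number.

22 meters

0.0002° × 111000 m/° = 22.2 m.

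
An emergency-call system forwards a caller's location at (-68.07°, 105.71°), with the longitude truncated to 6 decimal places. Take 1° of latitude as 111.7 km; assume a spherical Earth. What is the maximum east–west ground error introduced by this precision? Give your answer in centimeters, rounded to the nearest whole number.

Truncating at 6 decimal places can drop up to a full unit in the last place, so the longitude may be off by as much as 1e-06°.
One degree of longitude at 68.07° is 111700 × cos 68.07° ≈ 111700 × 0.3735 = 41717 m.
So at most 1e-06° × 41717 ≈ 0.041717 m east–west.
That is 0.041717 m = 4.1717 cm.

4 centimeters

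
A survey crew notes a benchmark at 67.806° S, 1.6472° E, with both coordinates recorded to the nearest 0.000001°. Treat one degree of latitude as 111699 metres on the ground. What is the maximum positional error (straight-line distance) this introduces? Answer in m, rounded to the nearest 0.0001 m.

Rounding to 6 decimal places leaves each coordinate within ±5e-07° of the true value.
North–south component: 5e-07° × 111699 = 0.0558495 m.
E–W at 67.806°: 5e-07° × 111699 × cos 67.806° = 5e-07 × 111699 × 0.3777 ≈ 0.0210968 m.
The two errors are perpendicular, so the maximum displacement is √(0.0558495² + 0.0210968²) ≈ 0.0597013 m.

0.0597 m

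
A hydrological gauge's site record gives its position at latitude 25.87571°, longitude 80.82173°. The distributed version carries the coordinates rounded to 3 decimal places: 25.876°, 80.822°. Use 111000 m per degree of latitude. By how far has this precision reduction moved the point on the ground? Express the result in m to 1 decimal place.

Δlat = 25.87571 − 25.876 = -0.00029°; Δlon = 80.82173 − 80.822 = -0.00027°.
N–S: -0.00029° × 111000 m/° = -32.19 m.
East–west at this latitude: -0.00027° × 111000 × cos 25.876° ≈ -0.00027 × 99871.2 = -26.9652 m.
Hypotenuse of the two orthogonal shifts: √(32.19² + 26.9652²) = 41.9919 m.

42.0 m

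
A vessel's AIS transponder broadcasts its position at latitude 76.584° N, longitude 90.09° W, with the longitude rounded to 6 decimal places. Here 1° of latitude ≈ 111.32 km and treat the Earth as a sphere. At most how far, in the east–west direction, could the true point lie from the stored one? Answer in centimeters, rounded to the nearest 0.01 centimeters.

1.29 centimeters

Rounding to 6 decimal places leaves the longitude within ±5e-07° of the true value.
One degree of longitude at 76.584° is 111320 × cos 76.584° ≈ 111320 × 0.2320 = 25828.4 m.
So at most 5e-07° × 25828.4 ≈ 0.0129142 m east–west.
That is 0.0129142 m = 1.2914 cm.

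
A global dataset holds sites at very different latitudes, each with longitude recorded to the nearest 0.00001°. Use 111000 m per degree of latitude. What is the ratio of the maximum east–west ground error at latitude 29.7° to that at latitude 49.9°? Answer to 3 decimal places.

1.349

Rounding to 5 decimal places leaves the longitude within ±5e-06° of the true value.
Error at 29.7° = 5e-06° × 111000 × cos 29.7° ≈ 0.555 × 0.8686 = 0.48209 m.
Error at 49.9° = 5e-06° × 111000 × cos 49.9° ≈ 0.555 × 0.6441 = 0.35749 m.
The ratio reduces to cos 29.7° / cos 49.9° = 0.8686/0.6441 ≈ 1.3485.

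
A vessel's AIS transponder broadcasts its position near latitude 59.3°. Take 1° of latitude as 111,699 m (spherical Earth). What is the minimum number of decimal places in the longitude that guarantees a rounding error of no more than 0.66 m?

5 decimal places

At 59.3° one degree of longitude covers 111699 × cos 59.3° ≈ 111699 × 0.5105 ≈ 57027.1 m.
N decimal places → at most half a unit in the last place, 0.5 × 10⁻ᴺ° = 57027.1/2 × 10⁻ᴺ m.
Setting 28513.6 × 10⁻ᴺ ≤ 0.66 gives 10ᴺ ≥ 4.32e+04, i.e. N ≥ 4.64.
N = 4 would give 2.85 m (too coarse); N = 5 gives 0.285 m ≤ 0.66 m.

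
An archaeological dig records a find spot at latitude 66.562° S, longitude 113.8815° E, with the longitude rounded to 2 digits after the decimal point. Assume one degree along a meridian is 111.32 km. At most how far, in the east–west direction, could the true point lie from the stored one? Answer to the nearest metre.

Rounding to 2 decimal places leaves the longitude within ±0.005° of the true value.
At latitude 66.562° a degree of longitude spans 111320 m × cos 66.562° = 111320 × 0.3978 ≈ 44278.3 m.
Maximum E–W displacement: 0.005 × 44278.3 = 221.391 m.

221 metres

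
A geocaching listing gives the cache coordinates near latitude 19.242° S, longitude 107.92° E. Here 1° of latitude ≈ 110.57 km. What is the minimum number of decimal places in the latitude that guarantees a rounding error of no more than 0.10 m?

6

One degree of latitude covers 110570 m.
Rounding to N decimal places gives at most 0.5 × 10⁻ᴺ degrees of error, i.e. 0.5 × 10⁻ᴺ × 110570 m.
Setting 55285 × 10⁻ᴺ ≤ 0.10 gives 10ᴺ ≥ 5.528e+05, i.e. N ≥ 5.74.
N = 5 would give 0.553 m (too coarse); N = 6 gives 0.0553 m ≤ 0.10 m.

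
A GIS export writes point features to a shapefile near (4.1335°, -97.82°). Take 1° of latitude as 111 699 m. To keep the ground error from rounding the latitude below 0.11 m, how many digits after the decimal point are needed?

6 decimal places

One degree of latitude covers 111699 m.
N decimal places → at most half a unit in the last place, 0.5 × 10⁻ᴺ° = 111699/2 × 10⁻ᴺ m.
Need 0.5 × 111699 × 10⁻ᴺ ≤ 0.11 → 10⁻ᴺ ≤ 1.970e-06, so N ≥ 5.71.
So 6 decimal places suffice (0.0558 m); 5 would allow up to 0.558 m.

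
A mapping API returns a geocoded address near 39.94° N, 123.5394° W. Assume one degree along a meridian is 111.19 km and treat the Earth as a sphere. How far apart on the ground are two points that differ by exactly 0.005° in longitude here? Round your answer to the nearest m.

426 m

One degree of longitude here spans 111190 × cos 39.94° = 111190 × 0.7667 ≈ 85251.3 m; 0.005° of that is 426.256 m.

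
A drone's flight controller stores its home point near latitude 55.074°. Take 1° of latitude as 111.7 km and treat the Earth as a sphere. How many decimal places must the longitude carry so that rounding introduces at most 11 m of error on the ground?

4

At 55.074° one degree of longitude covers 111700 × cos 55.074° ≈ 111700 × 0.5725 ≈ 63950.3 m.
N decimal places → at most half a unit in the last place, 0.5 × 10⁻ᴺ° = 63950.3/2 × 10⁻ᴺ m.
Need 0.5 × 63950.3 × 10⁻ᴺ ≤ 11 → 10⁻ᴺ ≤ 3.440e-04, so N ≥ 3.46.
N = 3 would give 32 m (too coarse); N = 4 gives 3.2 m ≤ 11 m.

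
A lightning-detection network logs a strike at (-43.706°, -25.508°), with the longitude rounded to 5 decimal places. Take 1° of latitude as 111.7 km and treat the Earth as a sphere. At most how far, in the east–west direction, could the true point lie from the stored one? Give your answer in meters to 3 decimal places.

0.404 meters

Rounding to 5 decimal places leaves the longitude within ±5e-06° of the true value.
Parallels shrink by cos φ, so at 43.706° a degree of longitude is 111700 × 0.7229 ≈ 80747.3 m.
East–west error: 5e-06° × 80747.3 m/° ≈ 0.403737 m.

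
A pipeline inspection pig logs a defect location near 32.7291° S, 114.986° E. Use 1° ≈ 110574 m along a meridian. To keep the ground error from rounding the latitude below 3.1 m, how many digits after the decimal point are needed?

One degree of latitude covers 110574 m.
With N decimal places the half-ulp bound is 0.5·10⁻ᴺ°, or 0.5·10⁻ᴺ × 110574 m on the ground.
Need 0.5 × 110574 × 10⁻ᴺ ≤ 3.1 → 10⁻ᴺ ≤ 5.607e-05, so N ≥ 4.25.
N = 4 would give 5.53 m (too coarse); N = 5 gives 0.553 m ≤ 3.1 m.

5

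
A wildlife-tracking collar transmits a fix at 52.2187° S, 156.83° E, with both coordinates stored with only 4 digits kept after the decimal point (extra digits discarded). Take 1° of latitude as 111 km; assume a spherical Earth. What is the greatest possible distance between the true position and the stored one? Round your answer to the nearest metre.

13 metres

Truncating at 4 decimal places can drop up to a full unit in the last place, so each coordinate may be off by as much as 0.0001°.
Latitude error → 0.0001 × 111000 = 11.1 m along the meridian.
E–W at 52.2187°: 0.0001° × 111000 × cos 52.2187° = 0.0001 × 111000 × 0.6126 ≈ 6.80041 m.
The two errors are perpendicular, so the maximum displacement is √(11.1² + 6.80041²) ≈ 13.0175 m.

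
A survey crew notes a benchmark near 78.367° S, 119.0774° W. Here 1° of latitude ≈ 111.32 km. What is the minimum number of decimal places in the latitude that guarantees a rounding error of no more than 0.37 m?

One degree of latitude covers 111320 m.
With N decimal places the half-ulp bound is 0.5·10⁻ᴺ°, or 0.5·10⁻ᴺ × 111320 m on the ground.
Need 0.5 × 111320 × 10⁻ᴺ ≤ 0.37 → 10⁻ᴺ ≤ 6.648e-06, so N ≥ 5.18.
So 6 decimal places suffice (0.0557 m); 5 would allow up to 0.557 m.

6 decimal places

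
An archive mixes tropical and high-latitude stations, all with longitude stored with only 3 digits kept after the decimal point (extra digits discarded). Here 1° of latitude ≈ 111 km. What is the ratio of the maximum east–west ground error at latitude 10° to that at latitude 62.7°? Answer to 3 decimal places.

2.147

Truncating at 3 decimal places can drop up to a full unit in the last place, so the longitude may be off by as much as 0.001°.
Error at 10° = 0.001° × 111000 × cos 10° ≈ 111 × 0.9848 = 109.31 m.
Error at 62.7° = 0.001° × 111000 × cos 62.7° ≈ 111 × 0.4586 = 50.91 m.
The ratio reduces to cos 10° / cos 62.7° = 0.9848/0.4586 ≈ 2.1472.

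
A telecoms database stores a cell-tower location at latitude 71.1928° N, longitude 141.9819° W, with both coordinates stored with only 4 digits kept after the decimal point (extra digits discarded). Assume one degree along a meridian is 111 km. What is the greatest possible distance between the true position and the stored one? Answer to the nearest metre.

12 metres

Truncating at 4 decimal places can drop up to a full unit in the last place, so each coordinate may be off by as much as 0.0001°.
N–S: 0.0001° × 111000 m/° = 11.1 m.
Longitude error → 0.0001 × 111000 × cos 71.1928° = 0.0001 × 111000 × 0.3224 ≈ 3.57847 m.
Combining orthogonally: (11.1² + 3.57847²)^½ ≈ 11.6626 m.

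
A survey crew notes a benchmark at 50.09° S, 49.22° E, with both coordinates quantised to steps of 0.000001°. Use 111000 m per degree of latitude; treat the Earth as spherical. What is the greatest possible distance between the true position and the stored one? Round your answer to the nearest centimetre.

With a 0.000001° grid the true value lies within half a step, ±0.000001°/2 = ±5e-07°, of the stored one.
North–south component: 5e-07° × 111000 = 0.0555 m.
Longitude error → 5e-07 × 111000 × cos 50.09° = 5e-07 × 111000 × 0.6416 ≈ 0.0356079 m.
The two errors are perpendicular, so the maximum displacement is √(0.0555² + 0.0356079²) ≈ 0.0659407 m.
That is 0.0659407 m = 6.5941 cm.

7 centimetres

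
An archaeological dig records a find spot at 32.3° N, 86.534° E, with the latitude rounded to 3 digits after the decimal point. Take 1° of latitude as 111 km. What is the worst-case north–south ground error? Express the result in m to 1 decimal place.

Rounding to 3 decimal places leaves the latitude within ±0.0005° of the true value.
Along the meridian that is 0.0005° × 111000 m/° = 55.5 m.

55.5 m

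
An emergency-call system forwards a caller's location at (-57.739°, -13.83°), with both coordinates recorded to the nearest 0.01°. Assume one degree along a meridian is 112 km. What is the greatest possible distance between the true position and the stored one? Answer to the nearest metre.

635 metres

Rounding to 2 decimal places leaves each coordinate within ±0.005° of the true value.
N–S: 0.005° × 112000 m/° = 560 m.
Longitude error → 0.005 × 112000 × cos 57.739° = 0.005 × 112000 × 0.5338 ≈ 298.915 m.
The two errors are perpendicular, so the maximum displacement is √(560² + 298.915²) ≈ 634.784 m.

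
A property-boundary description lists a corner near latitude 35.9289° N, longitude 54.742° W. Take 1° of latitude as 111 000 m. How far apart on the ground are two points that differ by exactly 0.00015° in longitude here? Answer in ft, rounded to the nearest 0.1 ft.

0.00015° of longitude at 35.9289° is 0.00015 × 111000 × cos 35.9289° ≈ 0.00015 × 89881.8 = 13.4823 m.
Converting: 13.4823 m × 3.2808 ft/m ≈ 44.233 ft.

44.2 ft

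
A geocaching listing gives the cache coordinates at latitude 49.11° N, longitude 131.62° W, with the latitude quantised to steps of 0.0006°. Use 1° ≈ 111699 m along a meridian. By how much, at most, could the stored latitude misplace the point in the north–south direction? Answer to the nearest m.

34 m

With a 0.0006° grid the true value lies within half a step, ±0.0006°/2 = ±0.0003°, of the stored one.
So the N–S error is at most 0.0003 × 111699 = 33.5097 m.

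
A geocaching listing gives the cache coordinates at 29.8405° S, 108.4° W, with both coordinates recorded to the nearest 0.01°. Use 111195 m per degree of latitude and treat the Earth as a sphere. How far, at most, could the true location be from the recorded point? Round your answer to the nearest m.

Rounding to 2 decimal places leaves each coordinate within ±0.005° of the true value.
Latitude error → 0.005 × 111195 = 555.975 m along the meridian.
Longitude error → 0.005 × 111195 × cos 29.8405° = 0.005 × 111195 × 0.8674 ≈ 482.26 m.
The two errors are perpendicular, so the maximum displacement is √(555.975² + 482.26²) ≈ 735.991 m.

736 m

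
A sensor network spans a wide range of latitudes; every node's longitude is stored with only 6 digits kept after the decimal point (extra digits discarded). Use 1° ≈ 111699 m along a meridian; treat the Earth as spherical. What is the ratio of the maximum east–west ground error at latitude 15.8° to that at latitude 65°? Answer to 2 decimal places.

Truncating at 6 decimal places can drop up to a full unit in the last place, so the longitude may be off by as much as 1e-06°.
At 15.8°: 1e-06° × 111699 × cos 15.8° = 1e-06 × 111699 × 0.9622 ≈ 0.10748 m.
At 65°: 1e-06° × 111699 × cos 65° = 1e-06 × 111699 × 0.4226 ≈ 0.047206 m.
Ratio: 0.10748 / 0.047206 = cos 15.8° / cos 65° ≈ 2.2768.

2.28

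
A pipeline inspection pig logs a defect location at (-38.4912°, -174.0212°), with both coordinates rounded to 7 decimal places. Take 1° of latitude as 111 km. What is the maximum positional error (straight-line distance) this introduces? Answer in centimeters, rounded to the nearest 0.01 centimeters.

Rounding to 7 decimal places leaves each coordinate within ±5e-08° of the true value.
N–S: 5e-08° × 111000 m/° = 0.00555 m.
Longitude error → 5e-08 × 111000 × cos 38.4912° = 5e-08 × 111000 × 0.7827 ≈ 0.00434401 m.
The two errors are perpendicular, so the maximum displacement is √(0.00555² + 0.00434401²) ≈ 0.0070479 m.
That is 0.0070479 m = 0.70479 cm.

0.70 centimeters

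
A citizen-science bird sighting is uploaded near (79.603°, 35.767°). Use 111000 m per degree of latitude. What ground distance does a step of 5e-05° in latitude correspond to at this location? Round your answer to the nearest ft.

Along a meridian 5e-05° is 5e-05 × 111000 = 5.55 m.
In feet: 5.55 m ÷ 0.3048 ≈ 18.209 ft.

18 ft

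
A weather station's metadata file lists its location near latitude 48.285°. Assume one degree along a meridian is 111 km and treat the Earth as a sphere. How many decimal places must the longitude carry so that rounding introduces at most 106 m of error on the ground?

At 48.285° one degree of longitude covers 111000 × cos 48.285° ≈ 111000 × 0.6654 ≈ 73862.3 m.
N decimal places → at most half a unit in the last place, 0.5 × 10⁻ᴺ° = 73862.3/2 × 10⁻ᴺ m.
Need 0.5 × 73862.3 × 10⁻ᴺ ≤ 106 → 10⁻ᴺ ≤ 2.870e-03, so N ≥ 2.54.
At 2 places the error can reach 369 m, but 3 places keeps it to 36.9 m.

3 decimal places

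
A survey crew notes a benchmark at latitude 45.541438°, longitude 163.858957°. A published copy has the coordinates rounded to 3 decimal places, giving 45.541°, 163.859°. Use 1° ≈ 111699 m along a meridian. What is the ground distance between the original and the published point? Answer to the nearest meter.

Δlat = 45.541438 − 45.541 = +0.000438°; Δlon = 163.858957 − 163.859 = -0.000043°.
N–S: 0.000438° × 111699 m/° = 48.9242 m.
E–W at 45.541°: -0.000043° × 111699 × cos 45.541° = -0.000043 × 111699 × 0.7004 ≈ -3.36405 m.
Hypotenuse of the two orthogonal shifts: √(48.9242² + 3.36405²) = 49.0397 m.

49 meters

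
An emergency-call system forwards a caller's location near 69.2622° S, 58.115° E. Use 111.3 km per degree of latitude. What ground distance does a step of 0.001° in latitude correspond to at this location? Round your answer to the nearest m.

111 m

Along a meridian 0.001° is 0.001 × 111300 = 111.3 m.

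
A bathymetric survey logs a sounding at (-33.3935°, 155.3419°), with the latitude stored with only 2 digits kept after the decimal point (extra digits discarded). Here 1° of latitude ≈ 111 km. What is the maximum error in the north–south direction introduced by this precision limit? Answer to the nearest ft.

3642 ft

Truncating at 2 decimal places can drop up to a full unit in the last place, so the latitude may be off by as much as 0.01°.
So the N–S error is at most 0.01 × 111000 = 1110 m.
In feet: 1110 m ÷ 0.3048 ≈ 3641.7 ft.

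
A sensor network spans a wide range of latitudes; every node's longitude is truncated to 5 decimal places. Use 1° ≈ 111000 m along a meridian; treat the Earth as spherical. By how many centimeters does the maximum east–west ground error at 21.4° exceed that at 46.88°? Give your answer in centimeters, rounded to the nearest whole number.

Truncating at 5 decimal places can drop up to a full unit in the last place, so the longitude may be off by as much as 1e-05°.
Error at 21.4° = 1e-05° × 111000 × cos 21.4° ≈ 1.11 × 0.9311 = 1.0335 m.
At 46.88°: 1e-05° × 111000 × cos 46.88° = 1e-05 × 111000 × 0.6835 ≈ 0.75872 m.
Difference: 1.0335 − 0.75872 = 0.27476 m.
That is 0.274755 m = 27.476 cm.

27 centimeters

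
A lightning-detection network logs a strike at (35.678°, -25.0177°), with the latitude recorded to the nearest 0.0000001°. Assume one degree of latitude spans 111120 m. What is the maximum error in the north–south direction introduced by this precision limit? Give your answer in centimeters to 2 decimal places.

0.56 centimeters

Rounding to 7 decimal places leaves the latitude within ±5e-08° of the true value.
So the N–S error is at most 5e-08 × 111120 = 0.005556 m.
That is 0.005556 m = 0.5556 cm.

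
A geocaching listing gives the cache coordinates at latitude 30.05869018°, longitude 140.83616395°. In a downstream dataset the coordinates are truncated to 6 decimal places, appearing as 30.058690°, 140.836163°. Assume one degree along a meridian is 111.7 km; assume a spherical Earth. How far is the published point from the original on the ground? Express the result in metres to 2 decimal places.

Δlat = 30.05869018 − 30.058690 = +0.00000018°; Δlon = 140.83616395 − 140.836163 = +0.00000095°.
N–S: 0.00000018° × 111700 m/° = 0.020106 m.
East–west at this latitude: 0.00000095° × 111700 × cos 30.0587° ≈ 0.00000095 × 96677.8 = 0.0918439 m.
Distance: √(0.020106² + 0.0918439²) ≈ 0.0940189 m.

0.09 metres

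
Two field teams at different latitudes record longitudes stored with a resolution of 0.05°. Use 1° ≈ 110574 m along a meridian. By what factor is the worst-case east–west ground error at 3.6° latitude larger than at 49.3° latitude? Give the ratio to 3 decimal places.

1.530

With a 0.05° grid the true value lies within half a step, ±0.05°/2 = ±0.025°, of the stored one.
Error at 3.6° = 0.025° × 110574 × cos 3.6° ≈ 2764.4 × 0.9980 = 2758.9 m.
Error at 49.3° = 0.025° × 110574 × cos 49.3° ≈ 2764.4 × 0.6521 = 1802.6 m.
The ratio reduces to cos 3.6° / cos 49.3° = 0.9980/0.6521 ≈ 1.5305.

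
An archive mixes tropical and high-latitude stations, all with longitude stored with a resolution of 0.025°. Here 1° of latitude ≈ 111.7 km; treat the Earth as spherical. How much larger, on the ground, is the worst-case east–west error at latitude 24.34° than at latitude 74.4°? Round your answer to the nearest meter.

With a 0.025° grid the true value lies within half a step, ±0.025°/2 = ±0.0125°, of the stored one.
Error at 24.34° = 0.0125° × 111700 × cos 24.34° ≈ 1396.2 × 0.9111 = 1272.1 m.
At 74.4°: 0.0125° × 111700 × cos 74.4° = 0.0125 × 111700 × 0.2689 ≈ 375.48 m.
So the lower-latitude error exceeds the higher by 1272.1 − 375.48 = 896.67 m.

897 meters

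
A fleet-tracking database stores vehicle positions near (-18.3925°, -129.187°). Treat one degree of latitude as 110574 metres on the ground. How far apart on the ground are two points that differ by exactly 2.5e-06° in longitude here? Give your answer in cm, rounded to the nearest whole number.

26 cm

One degree of longitude here spans 110574 × cos 18.3925° = 110574 × 0.9489 ≈ 104926 m; 2.5e-06° of that is 0.262314 m.
That is 0.262314 m = 26.231 cm.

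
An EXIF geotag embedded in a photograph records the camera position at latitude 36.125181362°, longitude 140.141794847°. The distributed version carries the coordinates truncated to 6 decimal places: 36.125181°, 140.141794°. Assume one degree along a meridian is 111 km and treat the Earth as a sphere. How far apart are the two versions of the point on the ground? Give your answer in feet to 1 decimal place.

0.3 feet

Δlat = 36.125181362 − 36.125181 = +0.000000362°; Δlon = 140.141794847 − 140.141794 = +0.000000847°.
N–S: 0.000000362° × 111000 m/° = 0.040182 m.
East–west at this latitude: 0.000000847° × 111000 × cos 36.1252° ≈ 0.000000847 × 89658.1 = 0.0759404 m.
Combined displacement = (0.040182² + 0.0759404²)^½ ≈ 0.0859159 m.
Converting: 0.0859159 m × 3.2808 ft/m ≈ 0.28188 ft.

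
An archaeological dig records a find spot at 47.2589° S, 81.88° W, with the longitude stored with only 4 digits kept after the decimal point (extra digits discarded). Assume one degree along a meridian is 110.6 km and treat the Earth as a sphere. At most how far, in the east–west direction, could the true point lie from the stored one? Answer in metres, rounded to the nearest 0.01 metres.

Truncating at 4 decimal places can drop up to a full unit in the last place, so the longitude may be off by as much as 0.0001°.
At latitude 47.2589° a degree of longitude spans 110600 m × cos 47.2589° = 110600 × 0.6787 ≈ 75062.7 m.
East–west error: 0.0001° × 75062.7 m/° ≈ 7.50627 m.

7.51 metres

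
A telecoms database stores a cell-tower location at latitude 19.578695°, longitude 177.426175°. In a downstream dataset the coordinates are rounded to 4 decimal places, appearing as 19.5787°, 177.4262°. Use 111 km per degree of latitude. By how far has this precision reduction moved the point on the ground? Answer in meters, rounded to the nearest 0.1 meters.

2.7 meters

The latitude changed by -0.000005° and the longitude by -0.000025°.
North–south shift: -0.000005 × 111000 = -0.555 m.
East–west at this latitude: -0.000025° × 111000 × cos 19.5787° ≈ -0.000025 × 104582 = -2.61456 m.
Distance: √(0.555² + 2.61456²) ≈ 2.67281 m.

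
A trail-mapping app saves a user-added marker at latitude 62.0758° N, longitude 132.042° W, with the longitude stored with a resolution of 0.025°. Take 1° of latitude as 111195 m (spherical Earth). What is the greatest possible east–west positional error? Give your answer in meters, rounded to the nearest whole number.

With a 0.025° grid the true value lies within half a step, ±0.025°/2 = ±0.0125°, of the stored one.
One degree of longitude at 62.0758° is 111195 × cos 62.0758° ≈ 111195 × 0.4683 = 52073 m.
East–west error: 0.0125° × 52073 m/° ≈ 650.912 m.

651 meters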